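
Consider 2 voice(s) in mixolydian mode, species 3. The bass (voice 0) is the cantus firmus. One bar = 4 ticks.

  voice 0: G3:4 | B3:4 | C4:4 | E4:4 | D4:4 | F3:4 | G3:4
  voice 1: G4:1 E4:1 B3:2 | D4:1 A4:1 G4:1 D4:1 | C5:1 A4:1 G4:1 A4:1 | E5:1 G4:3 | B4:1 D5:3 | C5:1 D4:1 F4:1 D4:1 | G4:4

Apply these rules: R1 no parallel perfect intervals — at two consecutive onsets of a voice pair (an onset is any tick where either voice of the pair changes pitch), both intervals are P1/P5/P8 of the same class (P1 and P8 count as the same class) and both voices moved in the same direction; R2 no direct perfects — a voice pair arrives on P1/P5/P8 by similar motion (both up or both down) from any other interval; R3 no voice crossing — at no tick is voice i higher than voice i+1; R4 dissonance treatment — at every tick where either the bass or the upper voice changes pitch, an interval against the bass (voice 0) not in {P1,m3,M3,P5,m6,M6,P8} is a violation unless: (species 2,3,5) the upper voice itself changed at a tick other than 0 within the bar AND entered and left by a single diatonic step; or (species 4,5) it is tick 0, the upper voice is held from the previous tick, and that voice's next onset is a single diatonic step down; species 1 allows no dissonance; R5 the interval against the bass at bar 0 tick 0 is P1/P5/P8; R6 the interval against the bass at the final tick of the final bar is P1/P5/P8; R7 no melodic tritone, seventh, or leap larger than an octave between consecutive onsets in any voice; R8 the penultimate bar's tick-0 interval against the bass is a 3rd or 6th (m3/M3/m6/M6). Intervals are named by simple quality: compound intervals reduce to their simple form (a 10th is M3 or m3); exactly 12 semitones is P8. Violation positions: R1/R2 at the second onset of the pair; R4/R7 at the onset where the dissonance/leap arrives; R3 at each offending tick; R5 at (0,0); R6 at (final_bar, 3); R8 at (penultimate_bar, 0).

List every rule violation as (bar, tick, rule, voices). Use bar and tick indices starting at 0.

(1, 1, R4, (0, 1))
(2, 0, R2, (0, 1))
(2, 0, R7, (1,))
(3, 0, R2, (0, 1))
(5, 0, R2, (0, 1))
(5, 0, R8, (0, 1))
(5, 1, R7, (1,))
(6, 0, R2, (0, 1))

bar 0: v0=G3 v1=G4 downbeat P8
bar 1: v0=B3 v1=D4 downbeat m3
bar 2: v0=C4 v1=C5 downbeat P8
bar 3: v0=E4 v1=E5 downbeat P8
bar 4: v0=D4 v1=B4 downbeat M6
bar 5: v0=F3 v1=C5 downbeat P5
bar 6: v0=G3 v1=G4 downbeat P8
  -> R4 @ bar 1 tick 1 v(0, 1): B3/A4 m7 untreated
  -> R2 @ bar 2 tick 0 v(0, 1): B3/D4 m3 -> C4/C5 P8 similar
  -> R7 @ bar 2 tick 0 v(1,): D4->C5 leap 10st
  -> R2 @ bar 3 tick 0 v(0, 1): C4/A4 M6 -> E4/E5 P8 similar
  -> R2 @ bar 5 tick 0 v(0, 1): D4/D5 P8 -> F3/C5 P5 similar
  -> R8 @ bar 5 tick 0 v(0, 1): penult P5 not 3rd/6th
  -> R7 @ bar 5 tick 1 v(1,): C5->D4 leap 10st
  -> R2 @ bar 6 tick 0 v(0, 1): F3/D4 M6 -> G3/G4 P8 similar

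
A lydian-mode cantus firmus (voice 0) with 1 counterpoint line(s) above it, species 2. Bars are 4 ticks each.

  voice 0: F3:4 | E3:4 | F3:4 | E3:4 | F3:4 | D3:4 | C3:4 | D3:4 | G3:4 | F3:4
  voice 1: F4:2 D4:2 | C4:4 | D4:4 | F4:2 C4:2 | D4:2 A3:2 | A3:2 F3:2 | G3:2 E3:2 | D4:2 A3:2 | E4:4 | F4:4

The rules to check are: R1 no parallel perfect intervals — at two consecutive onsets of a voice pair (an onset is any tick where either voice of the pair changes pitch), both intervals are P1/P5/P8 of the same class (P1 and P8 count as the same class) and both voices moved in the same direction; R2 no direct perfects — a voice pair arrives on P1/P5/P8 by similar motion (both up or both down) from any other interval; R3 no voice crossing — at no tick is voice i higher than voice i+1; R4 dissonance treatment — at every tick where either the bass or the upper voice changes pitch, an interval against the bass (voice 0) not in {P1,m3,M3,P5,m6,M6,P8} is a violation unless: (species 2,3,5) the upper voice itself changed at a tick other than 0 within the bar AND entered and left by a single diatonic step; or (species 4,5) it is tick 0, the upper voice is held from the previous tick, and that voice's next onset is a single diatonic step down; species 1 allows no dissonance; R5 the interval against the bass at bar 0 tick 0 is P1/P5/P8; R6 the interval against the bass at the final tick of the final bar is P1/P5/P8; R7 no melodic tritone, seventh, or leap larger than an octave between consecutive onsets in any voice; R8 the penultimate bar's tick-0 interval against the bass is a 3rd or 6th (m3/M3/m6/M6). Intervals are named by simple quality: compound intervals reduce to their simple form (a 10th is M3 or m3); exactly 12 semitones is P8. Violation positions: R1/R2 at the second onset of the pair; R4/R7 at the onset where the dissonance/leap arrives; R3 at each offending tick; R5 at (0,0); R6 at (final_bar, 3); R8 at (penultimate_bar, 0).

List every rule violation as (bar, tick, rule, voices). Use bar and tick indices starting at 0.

bar 0: v0=F3 v1=F4 downbeat P8
bar 1: v0=E3 v1=C4 downbeat m6
bar 2: v0=F3 v1=D4 downbeat M6
bar 3: v0=E3 v1=F4 downbeat m2
bar 4: v0=F3 v1=D4 downbeat M6
bar 5: v0=D3 v1=A3 downbeat P5
bar 6: v0=C3 v1=G3 downbeat P5
bar 7: v0=D3 v1=D4 downbeat P8
bar 8: v0=G3 v1=E4 downbeat M6
bar 9: v0=F3 v1=F4 downbeat P8
  -> R4 @ bar 3 tick 0 v(0, 1): E3/F4 m2 untreated
  -> R2 @ bar 7 tick 0 v(0, 1): C3/E3 M3 -> D3/D4 P8 similar
  -> R7 @ bar 7 tick 0 v(1,): E3->D4 leap 10st

(3, 0, R4, (0, 1))
(7, 0, R2, (0, 1))
(7, 0, R7, (1,))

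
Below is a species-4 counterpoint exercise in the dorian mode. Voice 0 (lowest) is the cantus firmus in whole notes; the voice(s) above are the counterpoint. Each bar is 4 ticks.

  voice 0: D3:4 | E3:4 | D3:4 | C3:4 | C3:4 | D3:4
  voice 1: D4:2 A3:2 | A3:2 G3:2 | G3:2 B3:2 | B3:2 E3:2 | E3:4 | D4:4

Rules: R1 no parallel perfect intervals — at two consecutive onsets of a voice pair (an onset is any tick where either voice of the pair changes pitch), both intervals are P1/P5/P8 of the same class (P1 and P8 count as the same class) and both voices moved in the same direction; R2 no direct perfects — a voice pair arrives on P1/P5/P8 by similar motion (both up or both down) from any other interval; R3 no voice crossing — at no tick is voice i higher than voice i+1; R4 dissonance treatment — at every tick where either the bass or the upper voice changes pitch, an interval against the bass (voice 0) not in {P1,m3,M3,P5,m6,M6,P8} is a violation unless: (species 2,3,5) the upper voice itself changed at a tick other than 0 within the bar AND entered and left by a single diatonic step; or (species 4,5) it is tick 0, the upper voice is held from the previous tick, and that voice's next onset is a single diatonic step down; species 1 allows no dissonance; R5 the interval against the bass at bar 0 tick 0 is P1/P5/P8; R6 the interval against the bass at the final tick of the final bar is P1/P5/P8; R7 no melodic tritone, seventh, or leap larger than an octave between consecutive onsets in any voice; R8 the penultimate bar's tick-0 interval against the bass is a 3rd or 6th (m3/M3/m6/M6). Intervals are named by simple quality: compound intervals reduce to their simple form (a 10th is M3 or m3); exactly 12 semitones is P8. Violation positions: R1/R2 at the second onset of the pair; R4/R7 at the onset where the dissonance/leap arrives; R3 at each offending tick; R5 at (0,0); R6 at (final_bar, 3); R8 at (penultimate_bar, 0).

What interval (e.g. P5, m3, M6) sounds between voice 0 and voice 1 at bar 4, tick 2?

voice 0=C3 voice 1=E3 -> M3

M3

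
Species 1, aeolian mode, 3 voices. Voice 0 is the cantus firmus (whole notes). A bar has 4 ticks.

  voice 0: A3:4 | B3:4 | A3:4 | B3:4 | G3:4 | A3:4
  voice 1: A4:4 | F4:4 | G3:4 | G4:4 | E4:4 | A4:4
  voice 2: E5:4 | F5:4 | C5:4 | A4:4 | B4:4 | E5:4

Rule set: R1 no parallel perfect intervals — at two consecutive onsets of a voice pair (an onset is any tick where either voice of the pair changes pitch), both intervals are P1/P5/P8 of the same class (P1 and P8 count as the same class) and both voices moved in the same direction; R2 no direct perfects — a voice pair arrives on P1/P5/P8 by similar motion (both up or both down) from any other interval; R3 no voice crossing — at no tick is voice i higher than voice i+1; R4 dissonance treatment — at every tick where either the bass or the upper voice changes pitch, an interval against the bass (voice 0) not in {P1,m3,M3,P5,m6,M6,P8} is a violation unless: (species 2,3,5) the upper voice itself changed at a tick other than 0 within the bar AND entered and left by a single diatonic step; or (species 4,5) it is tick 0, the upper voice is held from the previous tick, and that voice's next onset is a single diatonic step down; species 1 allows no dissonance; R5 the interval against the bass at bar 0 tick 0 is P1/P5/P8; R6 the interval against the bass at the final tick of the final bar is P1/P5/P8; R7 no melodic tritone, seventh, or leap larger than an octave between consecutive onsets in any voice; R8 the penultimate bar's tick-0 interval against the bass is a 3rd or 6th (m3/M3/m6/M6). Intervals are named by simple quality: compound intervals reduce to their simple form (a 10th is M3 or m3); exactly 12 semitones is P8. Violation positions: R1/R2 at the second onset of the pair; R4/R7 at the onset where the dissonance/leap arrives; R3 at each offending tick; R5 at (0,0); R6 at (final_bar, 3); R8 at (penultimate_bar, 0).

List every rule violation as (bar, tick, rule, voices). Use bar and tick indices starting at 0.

(1, 0, R4, (0, 1))
(1, 0, R4, (0, 2))
(2, 0, R3, (0, 1))
(2, 0, R4, (0, 1))
(2, 0, R7, (1,))
(2, 1, R3, (0, 1))
(2, 2, R3, (0, 1))
(2, 3, R3, (0, 1))
(3, 0, R4, (0, 2))
(5, 0, R1, (1, 2))
(5, 0, R2, (0, 1))
(5, 0, R2, (0, 2))

bar 0: v0=A3 v1=A4 v2=E5 downbeat P5
bar 1: v0=B3 v1=F4 v2=F5 downbeat TT
bar 2: v0=A3 v1=G3 v2=C5 downbeat m3
bar 3: v0=B3 v1=G4 v2=A4 downbeat m7
bar 4: v0=G3 v1=E4 v2=B4 downbeat M3
bar 5: v0=A3 v1=A4 v2=E5 downbeat P5
  -> R4 @ bar 1 tick 0 v(0, 1): B3/F4 TT untreated
  -> R4 @ bar 1 tick 0 v(0, 2): B3/F5 TT untreated
  -> R3 @ bar 2 tick 0 v(0, 1): A3 above G3
  -> R4 @ bar 2 tick 0 v(0, 1): A3/G3 M2 untreated
  -> R7 @ bar 2 tick 0 v(1,): F4->G3 leap 10st
  -> R3 @ bar 2 tick 1 v(0, 1): A3 above G3
  -> R3 @ bar 2 tick 2 v(0, 1): A3 above G3
  -> R3 @ bar 2 tick 3 v(0, 1): A3 above G3
  -> R4 @ bar 3 tick 0 v(0, 2): B3/A4 m7 untreated
  -> R1 @ bar 5 tick 0 v(1, 2): E4/B4 P5 -> A4/E5 P5 similar
  -> R2 @ bar 5 tick 0 v(0, 1): G3/E4 M6 -> A3/A4 P8 similar
  -> R2 @ bar 5 tick 0 v(0, 2): G3/B4 M3 -> A3/E5 P5 similar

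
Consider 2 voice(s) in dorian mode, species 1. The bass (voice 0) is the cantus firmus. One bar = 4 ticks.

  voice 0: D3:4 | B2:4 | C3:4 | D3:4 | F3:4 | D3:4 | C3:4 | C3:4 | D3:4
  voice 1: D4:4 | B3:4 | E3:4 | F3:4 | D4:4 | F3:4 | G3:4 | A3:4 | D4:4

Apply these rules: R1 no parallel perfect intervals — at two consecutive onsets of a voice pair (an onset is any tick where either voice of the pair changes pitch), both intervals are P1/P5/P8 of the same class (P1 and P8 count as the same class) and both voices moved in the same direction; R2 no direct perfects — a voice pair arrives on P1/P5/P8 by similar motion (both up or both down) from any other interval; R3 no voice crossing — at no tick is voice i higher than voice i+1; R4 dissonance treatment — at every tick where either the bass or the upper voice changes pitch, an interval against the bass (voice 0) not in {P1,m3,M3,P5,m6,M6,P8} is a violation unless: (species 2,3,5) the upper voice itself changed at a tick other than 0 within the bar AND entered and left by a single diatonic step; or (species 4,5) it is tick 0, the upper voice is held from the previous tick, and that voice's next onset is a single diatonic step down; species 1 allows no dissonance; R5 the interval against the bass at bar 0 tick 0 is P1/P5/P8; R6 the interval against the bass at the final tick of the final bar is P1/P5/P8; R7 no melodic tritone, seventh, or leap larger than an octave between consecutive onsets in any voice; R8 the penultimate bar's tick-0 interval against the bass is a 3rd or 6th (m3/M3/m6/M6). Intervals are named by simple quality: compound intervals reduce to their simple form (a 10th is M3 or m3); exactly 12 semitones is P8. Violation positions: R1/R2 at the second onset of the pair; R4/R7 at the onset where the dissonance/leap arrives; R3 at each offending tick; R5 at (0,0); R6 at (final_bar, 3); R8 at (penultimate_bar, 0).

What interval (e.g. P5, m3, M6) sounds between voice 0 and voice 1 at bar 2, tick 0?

M3

voice 0=C3 voice 1=E3 -> M3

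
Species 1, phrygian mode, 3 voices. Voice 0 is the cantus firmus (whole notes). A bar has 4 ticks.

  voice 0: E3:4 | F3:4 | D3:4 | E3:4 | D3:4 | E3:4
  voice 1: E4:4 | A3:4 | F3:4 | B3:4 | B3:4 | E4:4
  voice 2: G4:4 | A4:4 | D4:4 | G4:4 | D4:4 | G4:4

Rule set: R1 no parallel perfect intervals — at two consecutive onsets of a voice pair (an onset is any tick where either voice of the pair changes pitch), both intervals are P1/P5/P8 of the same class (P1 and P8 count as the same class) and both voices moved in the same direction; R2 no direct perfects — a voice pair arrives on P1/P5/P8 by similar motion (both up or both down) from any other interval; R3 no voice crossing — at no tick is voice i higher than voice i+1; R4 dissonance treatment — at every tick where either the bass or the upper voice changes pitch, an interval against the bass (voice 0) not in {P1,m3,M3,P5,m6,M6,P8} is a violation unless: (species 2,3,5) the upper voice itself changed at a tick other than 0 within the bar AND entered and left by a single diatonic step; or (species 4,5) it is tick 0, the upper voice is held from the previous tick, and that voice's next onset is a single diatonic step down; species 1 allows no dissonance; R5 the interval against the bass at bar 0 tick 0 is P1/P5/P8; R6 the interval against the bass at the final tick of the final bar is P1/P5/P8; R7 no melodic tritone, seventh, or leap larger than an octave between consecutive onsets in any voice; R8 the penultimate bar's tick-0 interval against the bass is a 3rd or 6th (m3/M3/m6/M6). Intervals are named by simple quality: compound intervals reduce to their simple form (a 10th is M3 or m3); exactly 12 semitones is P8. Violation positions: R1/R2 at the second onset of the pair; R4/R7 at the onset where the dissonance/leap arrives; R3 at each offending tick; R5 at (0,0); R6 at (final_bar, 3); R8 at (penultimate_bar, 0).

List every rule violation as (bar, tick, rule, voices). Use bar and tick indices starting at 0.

(0, 0, R5, (0, 2))
(2, 0, R2, (0, 2))
(3, 0, R2, (0, 1))
(3, 0, R7, (1,))
(4, 0, R2, (0, 2))
(4, 0, R8, (0, 2))
(5, 0, R2, (0, 1))
(5, 3, R6, (0, 2))

bar 0: v0=E3 v1=E4 v2=G4 downbeat m3
bar 1: v0=F3 v1=A3 v2=A4 downbeat M3
bar 2: v0=D3 v1=F3 v2=D4 downbeat P8
bar 3: v0=E3 v1=B3 v2=G4 downbeat m3
bar 4: v0=D3 v1=B3 v2=D4 downbeat P8
bar 5: v0=E3 v1=E4 v2=G4 downbeat m3
  -> R5 @ bar 0 tick 0 v(0, 2): opens on m3
  -> R2 @ bar 2 tick 0 v(0, 2): F3/A4 M3 -> D3/D4 P8 similar
  -> R2 @ bar 3 tick 0 v(0, 1): D3/F3 m3 -> E3/B3 P5 similar
  -> R7 @ bar 3 tick 0 v(1,): F3->B3 leap 6st
  -> R2 @ bar 4 tick 0 v(0, 2): E3/G4 m3 -> D3/D4 P8 similar
  -> R8 @ bar 4 tick 0 v(0, 2): penult P8 not 3rd/6th
  -> R2 @ bar 5 tick 0 v(0, 1): D3/B3 M6 -> E3/E4 P8 similar
  -> R6 @ bar 5 tick 3 v(0, 2): closes on m3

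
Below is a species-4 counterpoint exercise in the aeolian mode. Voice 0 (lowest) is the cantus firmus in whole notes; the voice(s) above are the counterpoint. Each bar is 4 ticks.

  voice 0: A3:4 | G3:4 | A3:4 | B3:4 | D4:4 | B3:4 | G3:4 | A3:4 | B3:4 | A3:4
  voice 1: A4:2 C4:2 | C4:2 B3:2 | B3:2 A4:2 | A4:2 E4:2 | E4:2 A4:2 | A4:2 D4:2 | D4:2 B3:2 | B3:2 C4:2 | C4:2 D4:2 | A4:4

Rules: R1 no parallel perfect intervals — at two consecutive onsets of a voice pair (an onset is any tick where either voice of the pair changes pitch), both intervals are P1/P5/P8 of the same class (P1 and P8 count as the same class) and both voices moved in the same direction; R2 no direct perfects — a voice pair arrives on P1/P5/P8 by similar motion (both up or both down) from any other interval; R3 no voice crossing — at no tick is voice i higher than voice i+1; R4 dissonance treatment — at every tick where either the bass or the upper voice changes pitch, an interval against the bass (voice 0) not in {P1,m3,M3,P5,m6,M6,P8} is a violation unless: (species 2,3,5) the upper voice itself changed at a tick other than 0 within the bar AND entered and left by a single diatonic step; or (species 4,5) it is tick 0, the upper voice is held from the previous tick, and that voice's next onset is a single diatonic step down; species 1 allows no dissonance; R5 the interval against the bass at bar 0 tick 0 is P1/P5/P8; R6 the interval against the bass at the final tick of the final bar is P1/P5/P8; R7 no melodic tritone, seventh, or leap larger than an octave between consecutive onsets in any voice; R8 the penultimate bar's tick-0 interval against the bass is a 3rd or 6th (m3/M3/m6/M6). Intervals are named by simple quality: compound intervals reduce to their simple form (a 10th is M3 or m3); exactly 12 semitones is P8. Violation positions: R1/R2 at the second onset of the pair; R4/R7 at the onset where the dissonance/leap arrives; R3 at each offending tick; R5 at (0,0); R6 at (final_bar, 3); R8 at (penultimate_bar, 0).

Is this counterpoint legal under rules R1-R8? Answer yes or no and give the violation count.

bar 0: v0=A3 v1=A4 (P8)
bar 1: v0=G3 v1=C4 (P4)
bar 2: v0=A3 v1=B3 (M2)
bar 3: v0=B3 v1=A4 (m7)
bar 4: v0=D4 v1=E4 (M2)
bar 5: v0=B3 v1=A4 (m7)
bar 6: v0=G3 v1=D4 (P5)
bar 7: v0=A3 v1=B3 (M2)
bar 8: v0=B3 v1=C4 (m2)
bar 9: v0=A3 v1=A4 (P8)
  R4 @ bar2.0: A3/B3 M2 untreated
  R7 @ bar2.2: B3->A4 leap 10st
  R4 @ bar3.0: B3/A4 m7 untreated
  R4 @ bar3.2: B3/E4 P4 untreated
  R4 @ bar4.0: D4/E4 M2 untreated
  R4 @ bar5.0: B3/A4 m7 untreated
  R4 @ bar7.0: A3/B3 M2 untreated
  R4 @ bar8.0: B3/C4 m2 untreated
  R8 @ bar8.0: penult m2 not 3rd/6th

No (9 violations)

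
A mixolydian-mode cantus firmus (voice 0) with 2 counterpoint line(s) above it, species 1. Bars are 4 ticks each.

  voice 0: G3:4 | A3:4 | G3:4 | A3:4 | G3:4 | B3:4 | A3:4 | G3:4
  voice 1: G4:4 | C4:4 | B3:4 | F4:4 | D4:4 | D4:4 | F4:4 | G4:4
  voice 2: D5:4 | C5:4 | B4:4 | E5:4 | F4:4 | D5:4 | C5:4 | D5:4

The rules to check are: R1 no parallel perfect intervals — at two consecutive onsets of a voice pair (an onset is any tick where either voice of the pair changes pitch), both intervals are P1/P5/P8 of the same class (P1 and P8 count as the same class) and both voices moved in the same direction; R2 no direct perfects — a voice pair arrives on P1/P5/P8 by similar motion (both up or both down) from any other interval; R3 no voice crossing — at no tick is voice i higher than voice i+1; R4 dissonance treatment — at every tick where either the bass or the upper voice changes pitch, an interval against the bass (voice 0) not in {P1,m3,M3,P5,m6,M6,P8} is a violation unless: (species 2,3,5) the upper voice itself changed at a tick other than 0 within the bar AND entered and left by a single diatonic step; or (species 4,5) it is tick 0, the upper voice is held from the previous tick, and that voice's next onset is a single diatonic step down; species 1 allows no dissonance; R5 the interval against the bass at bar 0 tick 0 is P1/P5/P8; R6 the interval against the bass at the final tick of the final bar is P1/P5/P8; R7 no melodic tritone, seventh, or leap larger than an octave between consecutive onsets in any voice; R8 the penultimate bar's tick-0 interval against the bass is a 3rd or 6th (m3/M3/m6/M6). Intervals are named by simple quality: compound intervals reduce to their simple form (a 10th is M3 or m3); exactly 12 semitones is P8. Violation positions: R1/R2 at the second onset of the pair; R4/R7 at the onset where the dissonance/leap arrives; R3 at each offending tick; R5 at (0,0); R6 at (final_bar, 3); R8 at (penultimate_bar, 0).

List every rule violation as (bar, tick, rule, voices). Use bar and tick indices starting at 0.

(1, 0, R2, (1, 2))
(2, 0, R1, (1, 2))
(3, 0, R2, (0, 2))
(3, 0, R7, (1,))
(4, 0, R2, (0, 1))
(4, 0, R4, (0, 2))
(4, 0, R7, (2,))
(7, 0, R1, (1, 2))

bar 0: v0=G3 v1=G4 v2=D5 downbeat P5
bar 1: v0=A3 v1=C4 v2=C5 downbeat m3
bar 2: v0=G3 v1=B3 v2=B4 downbeat M3
bar 3: v0=A3 v1=F4 v2=E5 downbeat P5
bar 4: v0=G3 v1=D4 v2=F4 downbeat m7
bar 5: v0=B3 v1=D4 v2=D5 downbeat m3
bar 6: v0=A3 v1=F4 v2=C5 downbeat m3
bar 7: v0=G3 v1=G4 v2=D5 downbeat P5
  -> R2 @ bar 1 tick 0 v(1, 2): G4/D5 P5 -> C4/C5 P8 similar
  -> R1 @ bar 2 tick 0 v(1, 2): C4/C5 P8 -> B3/B4 P8 similar
  -> R2 @ bar 3 tick 0 v(0, 2): G3/B4 M3 -> A3/E5 P5 similar
  -> R7 @ bar 3 tick 0 v(1,): B3->F4 leap 6st
  -> R2 @ bar 4 tick 0 v(0, 1): A3/F4 m6 -> G3/D4 P5 similar
  -> R4 @ bar 4 tick 0 v(0, 2): G3/F4 m7 untreated
  -> R7 @ bar 4 tick 0 v(2,): E5->F4 leap 11st
  -> R1 @ bar 7 tick 0 v(1, 2): F4/C5 P5 -> G4/D5 P5 similar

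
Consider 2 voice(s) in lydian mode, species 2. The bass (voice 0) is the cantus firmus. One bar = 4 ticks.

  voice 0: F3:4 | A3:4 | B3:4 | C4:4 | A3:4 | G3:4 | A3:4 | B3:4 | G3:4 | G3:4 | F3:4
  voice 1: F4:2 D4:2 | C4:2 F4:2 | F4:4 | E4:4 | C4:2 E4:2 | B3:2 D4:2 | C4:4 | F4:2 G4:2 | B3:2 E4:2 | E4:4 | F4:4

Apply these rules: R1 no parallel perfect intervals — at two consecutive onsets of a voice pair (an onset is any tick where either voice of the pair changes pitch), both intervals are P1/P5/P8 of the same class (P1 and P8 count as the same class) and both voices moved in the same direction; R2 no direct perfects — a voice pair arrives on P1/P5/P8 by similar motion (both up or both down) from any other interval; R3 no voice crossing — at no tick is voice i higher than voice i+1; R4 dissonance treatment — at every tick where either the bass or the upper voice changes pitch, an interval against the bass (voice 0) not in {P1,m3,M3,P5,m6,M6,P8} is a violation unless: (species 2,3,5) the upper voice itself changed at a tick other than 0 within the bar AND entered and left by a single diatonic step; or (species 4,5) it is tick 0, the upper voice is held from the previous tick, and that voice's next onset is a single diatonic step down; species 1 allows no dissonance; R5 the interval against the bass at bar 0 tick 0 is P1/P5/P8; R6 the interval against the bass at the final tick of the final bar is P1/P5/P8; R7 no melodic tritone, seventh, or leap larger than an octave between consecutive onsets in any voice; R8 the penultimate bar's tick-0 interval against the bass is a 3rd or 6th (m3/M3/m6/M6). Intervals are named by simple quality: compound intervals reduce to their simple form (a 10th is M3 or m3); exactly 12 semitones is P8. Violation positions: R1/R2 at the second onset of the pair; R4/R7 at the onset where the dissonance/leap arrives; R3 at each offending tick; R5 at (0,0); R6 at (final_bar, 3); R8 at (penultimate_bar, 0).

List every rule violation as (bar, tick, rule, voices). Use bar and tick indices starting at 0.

bar 0: v0=F3 v1=F4 downbeat P8
bar 1: v0=A3 v1=C4 downbeat m3
bar 2: v0=B3 v1=F4 downbeat TT
bar 3: v0=C4 v1=E4 downbeat M3
bar 4: v0=A3 v1=C4 downbeat m3
bar 5: v0=G3 v1=B3 downbeat M3
bar 6: v0=A3 v1=C4 downbeat m3
bar 7: v0=B3 v1=F4 downbeat TT
bar 8: v0=G3 v1=B3 downbeat M3
bar 9: v0=G3 v1=E4 downbeat M6
bar 10: v0=F3 v1=F4 downbeat P8
  -> R4 @ bar 2 tick 0 v(0, 1): B3/F4 TT untreated
  -> R4 @ bar 7 tick 0 v(0, 1): B3/F4 TT untreated

(2, 0, R4, (0, 1))
(7, 0, R4, (0, 1))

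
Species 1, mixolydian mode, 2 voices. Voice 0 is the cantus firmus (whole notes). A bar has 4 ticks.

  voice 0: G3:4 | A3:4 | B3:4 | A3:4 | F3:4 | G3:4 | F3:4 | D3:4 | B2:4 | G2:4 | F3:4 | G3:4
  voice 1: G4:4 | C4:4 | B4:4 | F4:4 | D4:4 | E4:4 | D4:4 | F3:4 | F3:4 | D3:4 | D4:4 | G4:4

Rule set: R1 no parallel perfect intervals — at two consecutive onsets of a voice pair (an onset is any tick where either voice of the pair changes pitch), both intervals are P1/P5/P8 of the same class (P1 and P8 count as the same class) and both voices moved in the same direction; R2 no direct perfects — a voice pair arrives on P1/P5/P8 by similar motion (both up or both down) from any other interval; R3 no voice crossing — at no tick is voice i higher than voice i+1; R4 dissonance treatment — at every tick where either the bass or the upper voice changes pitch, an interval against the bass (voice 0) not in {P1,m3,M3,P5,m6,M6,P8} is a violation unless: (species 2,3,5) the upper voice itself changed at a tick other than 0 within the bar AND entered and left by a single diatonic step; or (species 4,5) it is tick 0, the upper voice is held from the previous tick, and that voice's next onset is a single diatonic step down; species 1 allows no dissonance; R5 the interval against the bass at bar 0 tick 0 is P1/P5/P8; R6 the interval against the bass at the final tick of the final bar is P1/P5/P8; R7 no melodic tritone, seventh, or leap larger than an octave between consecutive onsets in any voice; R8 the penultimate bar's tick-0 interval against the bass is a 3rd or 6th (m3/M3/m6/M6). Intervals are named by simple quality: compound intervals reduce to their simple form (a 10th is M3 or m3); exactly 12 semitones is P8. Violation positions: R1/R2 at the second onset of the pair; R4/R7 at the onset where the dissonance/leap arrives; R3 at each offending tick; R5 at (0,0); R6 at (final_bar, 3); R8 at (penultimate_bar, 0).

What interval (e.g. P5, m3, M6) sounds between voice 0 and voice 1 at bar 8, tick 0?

TT

voice 0=B2 voice 1=F3 -> TT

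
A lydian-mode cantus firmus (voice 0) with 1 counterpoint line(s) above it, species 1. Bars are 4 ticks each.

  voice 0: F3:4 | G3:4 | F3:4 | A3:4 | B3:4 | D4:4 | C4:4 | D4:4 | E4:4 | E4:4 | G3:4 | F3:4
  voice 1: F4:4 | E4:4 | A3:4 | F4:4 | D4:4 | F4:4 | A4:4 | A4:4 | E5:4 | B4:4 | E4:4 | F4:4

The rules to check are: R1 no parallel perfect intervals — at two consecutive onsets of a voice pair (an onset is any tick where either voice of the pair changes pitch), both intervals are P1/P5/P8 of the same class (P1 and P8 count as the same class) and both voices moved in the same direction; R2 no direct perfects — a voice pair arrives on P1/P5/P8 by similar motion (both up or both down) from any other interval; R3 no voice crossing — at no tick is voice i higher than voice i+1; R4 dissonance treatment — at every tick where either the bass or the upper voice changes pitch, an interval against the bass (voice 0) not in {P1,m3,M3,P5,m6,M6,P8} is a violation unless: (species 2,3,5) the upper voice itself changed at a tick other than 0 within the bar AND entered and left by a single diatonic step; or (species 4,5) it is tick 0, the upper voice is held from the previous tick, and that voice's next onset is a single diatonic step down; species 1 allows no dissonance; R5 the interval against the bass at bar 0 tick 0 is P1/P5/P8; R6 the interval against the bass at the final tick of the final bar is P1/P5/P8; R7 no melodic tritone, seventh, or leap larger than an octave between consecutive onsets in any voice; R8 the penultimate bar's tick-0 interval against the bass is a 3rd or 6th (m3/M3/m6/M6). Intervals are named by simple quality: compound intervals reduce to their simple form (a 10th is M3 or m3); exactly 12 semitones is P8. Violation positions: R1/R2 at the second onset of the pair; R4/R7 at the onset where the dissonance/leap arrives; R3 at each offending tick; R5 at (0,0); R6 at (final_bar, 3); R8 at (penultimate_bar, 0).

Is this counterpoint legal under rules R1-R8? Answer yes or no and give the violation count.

No (1 violations)

bar 0: v0=F3 v1=F4 (P8)
bar 1: v0=G3 v1=E4 (M6)
bar 2: v0=F3 v1=A3 (M3)
bar 3: v0=A3 v1=F4 (m6)
bar 4: v0=B3 v1=D4 (m3)
bar 5: v0=D4 v1=F4 (m3)
bar 6: v0=C4 v1=A4 (M6)
bar 7: v0=D4 v1=A4 (P5)
bar 8: v0=E4 v1=E5 (P8)
bar 9: v0=E4 v1=B4 (P5)
bar 10: v0=G3 v1=E4 (M6)
bar 11: v0=F3 v1=F4 (P8)
  R2 @ bar8.0: D4/A4 P5 -> E4/E5 P8 similar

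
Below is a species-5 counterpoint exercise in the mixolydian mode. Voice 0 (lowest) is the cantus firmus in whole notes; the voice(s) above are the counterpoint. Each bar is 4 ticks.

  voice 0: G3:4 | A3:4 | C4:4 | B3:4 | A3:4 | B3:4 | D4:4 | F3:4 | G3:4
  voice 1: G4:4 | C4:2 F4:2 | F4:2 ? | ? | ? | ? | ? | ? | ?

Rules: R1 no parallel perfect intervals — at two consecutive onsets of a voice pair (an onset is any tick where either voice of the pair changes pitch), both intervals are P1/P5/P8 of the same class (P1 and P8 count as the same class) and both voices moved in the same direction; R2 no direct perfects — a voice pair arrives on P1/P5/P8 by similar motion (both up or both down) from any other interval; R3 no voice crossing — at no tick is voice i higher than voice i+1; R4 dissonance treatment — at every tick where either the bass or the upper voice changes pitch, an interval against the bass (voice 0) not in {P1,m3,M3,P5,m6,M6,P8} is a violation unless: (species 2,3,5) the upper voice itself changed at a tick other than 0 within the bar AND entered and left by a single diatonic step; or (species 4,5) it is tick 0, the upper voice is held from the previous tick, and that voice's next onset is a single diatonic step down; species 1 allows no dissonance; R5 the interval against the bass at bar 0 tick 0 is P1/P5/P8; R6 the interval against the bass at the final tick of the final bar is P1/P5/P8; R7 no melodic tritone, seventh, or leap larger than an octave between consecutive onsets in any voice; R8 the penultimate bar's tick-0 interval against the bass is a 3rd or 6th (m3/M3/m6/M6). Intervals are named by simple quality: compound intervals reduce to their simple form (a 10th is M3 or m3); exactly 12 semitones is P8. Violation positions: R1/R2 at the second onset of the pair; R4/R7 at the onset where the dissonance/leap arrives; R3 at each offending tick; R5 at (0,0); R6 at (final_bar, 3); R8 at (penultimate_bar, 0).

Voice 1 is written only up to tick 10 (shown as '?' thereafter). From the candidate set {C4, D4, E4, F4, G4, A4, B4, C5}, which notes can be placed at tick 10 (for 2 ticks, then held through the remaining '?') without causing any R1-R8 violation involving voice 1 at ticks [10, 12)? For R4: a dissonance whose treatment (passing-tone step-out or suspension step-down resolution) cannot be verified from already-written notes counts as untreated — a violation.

{A4, C4, C5, E4, F4, G4}

C4: legal
D4: violates R4
E4: legal
F4: legal
G4: legal
A4: legal
B4: violates R4,R7
C5: legal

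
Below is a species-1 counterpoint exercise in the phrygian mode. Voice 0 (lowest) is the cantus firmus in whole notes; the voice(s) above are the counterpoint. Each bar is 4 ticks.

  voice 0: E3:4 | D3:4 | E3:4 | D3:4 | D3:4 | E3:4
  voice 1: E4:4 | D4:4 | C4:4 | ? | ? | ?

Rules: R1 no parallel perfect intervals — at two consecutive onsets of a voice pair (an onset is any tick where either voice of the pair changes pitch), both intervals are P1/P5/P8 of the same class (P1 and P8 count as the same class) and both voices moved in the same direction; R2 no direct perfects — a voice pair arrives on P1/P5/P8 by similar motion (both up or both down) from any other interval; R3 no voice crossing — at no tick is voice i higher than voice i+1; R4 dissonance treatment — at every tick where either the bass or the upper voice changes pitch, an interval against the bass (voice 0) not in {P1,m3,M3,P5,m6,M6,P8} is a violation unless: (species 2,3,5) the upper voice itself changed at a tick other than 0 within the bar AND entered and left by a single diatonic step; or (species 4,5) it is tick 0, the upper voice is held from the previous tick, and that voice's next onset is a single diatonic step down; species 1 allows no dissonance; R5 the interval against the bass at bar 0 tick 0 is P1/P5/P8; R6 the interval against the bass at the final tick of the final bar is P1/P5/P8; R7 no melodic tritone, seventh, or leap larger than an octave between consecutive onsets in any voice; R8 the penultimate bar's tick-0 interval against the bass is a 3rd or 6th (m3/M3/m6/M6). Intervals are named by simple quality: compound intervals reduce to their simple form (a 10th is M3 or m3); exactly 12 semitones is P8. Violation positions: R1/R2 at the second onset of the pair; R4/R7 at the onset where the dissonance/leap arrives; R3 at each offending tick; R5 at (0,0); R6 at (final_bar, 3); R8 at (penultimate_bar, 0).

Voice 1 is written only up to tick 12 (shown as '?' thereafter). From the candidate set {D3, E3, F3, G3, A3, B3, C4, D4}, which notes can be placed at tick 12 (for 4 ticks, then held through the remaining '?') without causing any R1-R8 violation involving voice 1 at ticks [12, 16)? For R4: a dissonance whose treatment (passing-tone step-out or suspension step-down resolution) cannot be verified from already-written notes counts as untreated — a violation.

{B3, D4, F3}

D3: violates R2,R7
E3: violates R4
F3: legal
G3: violates R4
A3: violates R2
B3: legal
C4: violates R4
D4: legal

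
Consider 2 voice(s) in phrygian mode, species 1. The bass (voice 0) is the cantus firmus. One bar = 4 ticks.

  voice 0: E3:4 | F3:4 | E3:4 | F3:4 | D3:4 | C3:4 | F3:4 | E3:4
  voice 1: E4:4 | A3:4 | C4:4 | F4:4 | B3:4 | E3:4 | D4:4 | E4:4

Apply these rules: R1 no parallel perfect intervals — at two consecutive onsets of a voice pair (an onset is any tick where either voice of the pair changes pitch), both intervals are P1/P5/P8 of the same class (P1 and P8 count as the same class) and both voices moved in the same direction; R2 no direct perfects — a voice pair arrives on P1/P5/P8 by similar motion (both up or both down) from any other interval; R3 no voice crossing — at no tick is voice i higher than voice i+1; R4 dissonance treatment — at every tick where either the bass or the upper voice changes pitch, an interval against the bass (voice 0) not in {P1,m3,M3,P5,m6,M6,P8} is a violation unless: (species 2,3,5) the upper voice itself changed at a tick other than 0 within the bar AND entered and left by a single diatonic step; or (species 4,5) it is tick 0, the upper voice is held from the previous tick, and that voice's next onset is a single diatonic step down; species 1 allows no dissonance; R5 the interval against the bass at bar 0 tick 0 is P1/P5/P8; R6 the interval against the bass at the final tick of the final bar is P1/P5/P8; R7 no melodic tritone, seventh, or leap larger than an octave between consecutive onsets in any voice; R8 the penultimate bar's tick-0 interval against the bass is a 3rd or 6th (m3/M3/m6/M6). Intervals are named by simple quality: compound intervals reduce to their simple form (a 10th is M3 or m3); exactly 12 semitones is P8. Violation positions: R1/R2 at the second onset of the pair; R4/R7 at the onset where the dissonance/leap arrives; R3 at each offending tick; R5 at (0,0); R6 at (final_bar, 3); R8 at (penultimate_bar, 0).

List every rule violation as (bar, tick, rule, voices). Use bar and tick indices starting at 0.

bar 0: v0=E3 v1=E4 downbeat P8
bar 1: v0=F3 v1=A3 downbeat M3
bar 2: v0=E3 v1=C4 downbeat m6
bar 3: v0=F3 v1=F4 downbeat P8
bar 4: v0=D3 v1=B3 downbeat M6
bar 5: v0=C3 v1=E3 downbeat M3
bar 6: v0=F3 v1=D4 downbeat M6
bar 7: v0=E3 v1=E4 downbeat P8
  -> R2 @ bar 3 tick 0 v(0, 1): E3/C4 m6 -> F3/F4 P8 similar
  -> R7 @ bar 4 tick 0 v(1,): F4->B3 leap 6st
  -> R7 @ bar 6 tick 0 v(1,): E3->D4 leap 10st

(3, 0, R2, (0, 1))
(4, 0, R7, (1,))
(6, 0, R7, (1,))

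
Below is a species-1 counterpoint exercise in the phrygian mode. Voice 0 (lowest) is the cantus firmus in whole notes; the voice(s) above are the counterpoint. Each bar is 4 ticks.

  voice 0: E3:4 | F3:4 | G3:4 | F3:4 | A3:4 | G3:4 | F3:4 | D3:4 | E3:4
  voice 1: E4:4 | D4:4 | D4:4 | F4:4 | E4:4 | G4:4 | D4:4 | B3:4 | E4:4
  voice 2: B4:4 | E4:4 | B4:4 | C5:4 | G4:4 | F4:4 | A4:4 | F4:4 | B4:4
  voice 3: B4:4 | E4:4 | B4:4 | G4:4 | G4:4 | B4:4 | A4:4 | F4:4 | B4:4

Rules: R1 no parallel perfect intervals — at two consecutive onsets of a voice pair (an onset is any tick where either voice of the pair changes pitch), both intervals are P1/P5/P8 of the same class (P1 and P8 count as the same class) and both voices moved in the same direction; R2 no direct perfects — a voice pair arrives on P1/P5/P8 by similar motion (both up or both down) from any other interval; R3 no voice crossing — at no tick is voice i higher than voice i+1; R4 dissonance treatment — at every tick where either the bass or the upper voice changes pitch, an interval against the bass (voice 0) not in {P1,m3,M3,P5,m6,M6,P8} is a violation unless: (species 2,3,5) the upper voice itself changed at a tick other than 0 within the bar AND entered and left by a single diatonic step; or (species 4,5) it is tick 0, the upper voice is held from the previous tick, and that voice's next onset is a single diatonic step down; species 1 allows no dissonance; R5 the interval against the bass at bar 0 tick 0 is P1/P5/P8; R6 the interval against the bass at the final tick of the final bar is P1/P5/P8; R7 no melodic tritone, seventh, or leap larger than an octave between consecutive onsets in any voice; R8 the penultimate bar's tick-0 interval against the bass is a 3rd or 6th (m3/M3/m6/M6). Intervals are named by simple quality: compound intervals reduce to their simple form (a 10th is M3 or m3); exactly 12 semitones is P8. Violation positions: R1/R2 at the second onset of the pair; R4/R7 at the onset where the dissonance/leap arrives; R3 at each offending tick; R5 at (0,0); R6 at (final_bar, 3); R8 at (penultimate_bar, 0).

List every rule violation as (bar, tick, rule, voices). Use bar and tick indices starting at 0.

(1, 0, R1, (2, 3))
(1, 0, R4, (0, 2))
(1, 0, R4, (0, 3))
(2, 0, R1, (2, 3))
(3, 0, R2, (1, 2))
(3, 0, R3, (2, 3))
(3, 0, R4, (0, 3))
(3, 1, R3, (2, 3))
(3, 2, R3, (2, 3))
(3, 3, R3, (2, 3))
(4, 0, R4, (0, 2))
(4, 0, R4, (0, 3))
(5, 0, R3, (1, 2))
(5, 0, R4, (0, 2))
(5, 1, R3, (1, 2))
(5, 2, R3, (1, 2))
(5, 3, R3, (1, 2))
(6, 0, R2, (1, 3))
(7, 0, R1, (2, 3))
(8, 0, R1, (2, 3))
(8, 0, R2, (0, 1))
(8, 0, R2, (0, 2))
(8, 0, R2, (0, 3))
(8, 0, R2, (1, 2))
(8, 0, R2, (1, 3))
(8, 0, R7, (2,))
(8, 0, R7, (3,))

bar 0: v0=E3 v1=E4 v2=B4 v3=B4 downbeat P5
bar 1: v0=F3 v1=D4 v2=E4 v3=E4 downbeat M7
bar 2: v0=G3 v1=D4 v2=B4 v3=B4 downbeat M3
bar 3: v0=F3 v1=F4 v2=C5 v3=G4 downbeat M2
bar 4: v0=A3 v1=E4 v2=G4 v3=G4 downbeat m7
bar 5: v0=G3 v1=G4 v2=F4 v3=B4 downbeat M3
bar 6: v0=F3 v1=D4 v2=A4 v3=A4 downbeat M3
bar 7: v0=D3 v1=B3 v2=F4 v3=F4 downbeat m3
bar 8: v0=E3 v1=E4 v2=B4 v3=B4 downbeat P5
  -> R1 @ bar 1 tick 0 v(2, 3): B4/B4 P1 -> E4/E4 P1 similar
  -> R4 @ bar 1 tick 0 v(0, 2): F3/E4 M7 untreated
  -> R4 @ bar 1 tick 0 v(0, 3): F3/E4 M7 untreated
  -> R1 @ bar 2 tick 0 v(2, 3): E4/E4 P1 -> B4/B4 P1 similar
  -> R2 @ bar 3 tick 0 v(1, 2): D4/B4 M6 -> F4/C5 P5 similar
  -> R3 @ bar 3 tick 0 v(2, 3): C5 above G4
  -> R4 @ bar 3 tick 0 v(0, 3): F3/G4 M2 untreated
  -> R3 @ bar 3 tick 1 v(2, 3): C5 above G4
  -> R3 @ bar 3 tick 2 v(2, 3): C5 above G4
  -> R3 @ bar 3 tick 3 v(2, 3): C5 above G4
  -> R4 @ bar 4 tick 0 v(0, 2): A3/G4 m7 untreated
  -> R4 @ bar 4 tick 0 v(0, 3): A3/G4 m7 untreated
  -> R3 @ bar 5 tick 0 v(1, 2): G4 above F4
  -> R4 @ bar 5 tick 0 v(0, 2): G3/F4 m7 untreated
  -> R3 @ bar 5 tick 1 v(1, 2): G4 above F4
  -> R3 @ bar 5 tick 2 v(1, 2): G4 above F4
  -> R3 @ bar 5 tick 3 v(1, 2): G4 above F4
  -> R2 @ bar 6 tick 0 v(1, 3): G4/B4 M3 -> D4/A4 P5 similar
  -> R1 @ bar 7 tick 0 v(2, 3): A4/A4 P1 -> F4/F4 P1 similar
  -> R1 @ bar 8 tick 0 v(2, 3): F4/F4 P1 -> B4/B4 P1 similar
  -> R2 @ bar 8 tick 0 v(0, 1): D3/B3 M6 -> E3/E4 P8 similar
  -> R2 @ bar 8 tick 0 v(0, 2): D3/F4 m3 -> E3/B4 P5 similar
  -> R2 @ bar 8 tick 0 v(0, 3): D3/F4 m3 -> E3/B4 P5 similar
  -> R2 @ bar 8 tick 0 v(1, 2): B3/F4 TT -> E4/B4 P5 similar
  -> R2 @ bar 8 tick 0 v(1, 3): B3/F4 TT -> E4/B4 P5 similar
  -> R7 @ bar 8 tick 0 v(2,): F4->B4 leap 6st
  -> R7 @ bar 8 tick 0 v(3,): F4->B4 leap 6st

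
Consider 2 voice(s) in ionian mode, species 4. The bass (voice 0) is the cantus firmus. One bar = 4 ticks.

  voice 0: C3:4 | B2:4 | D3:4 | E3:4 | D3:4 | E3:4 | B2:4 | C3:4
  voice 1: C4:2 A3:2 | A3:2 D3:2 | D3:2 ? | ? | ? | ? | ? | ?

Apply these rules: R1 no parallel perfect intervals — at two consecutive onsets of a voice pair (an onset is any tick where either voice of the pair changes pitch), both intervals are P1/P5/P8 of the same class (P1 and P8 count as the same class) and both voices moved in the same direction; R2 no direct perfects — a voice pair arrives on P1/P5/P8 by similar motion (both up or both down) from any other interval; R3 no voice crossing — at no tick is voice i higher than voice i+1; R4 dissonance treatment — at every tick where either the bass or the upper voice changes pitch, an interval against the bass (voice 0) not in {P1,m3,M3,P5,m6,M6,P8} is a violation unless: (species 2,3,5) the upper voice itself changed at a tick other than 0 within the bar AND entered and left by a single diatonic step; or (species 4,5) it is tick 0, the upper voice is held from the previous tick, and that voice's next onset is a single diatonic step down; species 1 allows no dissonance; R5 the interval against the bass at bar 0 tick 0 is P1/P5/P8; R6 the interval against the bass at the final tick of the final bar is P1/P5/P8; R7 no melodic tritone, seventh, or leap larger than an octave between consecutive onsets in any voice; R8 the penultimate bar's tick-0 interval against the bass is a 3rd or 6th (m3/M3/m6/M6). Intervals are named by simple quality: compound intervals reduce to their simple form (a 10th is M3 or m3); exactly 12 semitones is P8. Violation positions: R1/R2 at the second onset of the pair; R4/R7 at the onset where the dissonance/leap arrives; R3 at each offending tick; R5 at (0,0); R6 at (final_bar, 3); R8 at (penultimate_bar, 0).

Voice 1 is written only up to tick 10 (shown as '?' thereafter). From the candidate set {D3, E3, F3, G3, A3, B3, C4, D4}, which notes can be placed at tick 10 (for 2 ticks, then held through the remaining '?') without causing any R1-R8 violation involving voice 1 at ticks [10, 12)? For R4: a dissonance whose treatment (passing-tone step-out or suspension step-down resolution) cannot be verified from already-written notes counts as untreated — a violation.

D3: legal
E3: violates R4
F3: legal
G3: violates R4
A3: legal
B3: legal
C4: violates R4,R7
D4: legal

{A3, B3, D3, D4, F3}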